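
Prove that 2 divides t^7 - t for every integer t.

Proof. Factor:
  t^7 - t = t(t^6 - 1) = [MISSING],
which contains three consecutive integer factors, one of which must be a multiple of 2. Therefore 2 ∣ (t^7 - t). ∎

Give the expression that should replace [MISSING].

t^6 - 1 = (t^2 - 1)(t^4 + t^2 + 1), and t^2 - 1 = (t-1)(t+1).
So t(t^6 - 1) = (t - 1)t(t + 1)(t^4 + t^2 + 1).

(t - 1)t(t + 1)(t^4 + t^2 + 1)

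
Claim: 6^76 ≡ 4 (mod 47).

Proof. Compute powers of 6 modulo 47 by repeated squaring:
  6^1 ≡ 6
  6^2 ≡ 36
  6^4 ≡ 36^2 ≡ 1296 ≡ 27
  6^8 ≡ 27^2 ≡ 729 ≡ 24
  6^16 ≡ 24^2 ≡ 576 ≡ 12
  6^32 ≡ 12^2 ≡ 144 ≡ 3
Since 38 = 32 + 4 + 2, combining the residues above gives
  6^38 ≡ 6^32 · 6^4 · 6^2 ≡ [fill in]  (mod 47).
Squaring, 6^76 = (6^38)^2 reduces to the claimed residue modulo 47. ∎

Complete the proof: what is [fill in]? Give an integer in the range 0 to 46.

2

6^32 · 6^4 · 6^2 ≡ 3 · 27 · 36 = 2916.
2916 mod 47 = 2, so 6^38 ≡ 2 (mod 47).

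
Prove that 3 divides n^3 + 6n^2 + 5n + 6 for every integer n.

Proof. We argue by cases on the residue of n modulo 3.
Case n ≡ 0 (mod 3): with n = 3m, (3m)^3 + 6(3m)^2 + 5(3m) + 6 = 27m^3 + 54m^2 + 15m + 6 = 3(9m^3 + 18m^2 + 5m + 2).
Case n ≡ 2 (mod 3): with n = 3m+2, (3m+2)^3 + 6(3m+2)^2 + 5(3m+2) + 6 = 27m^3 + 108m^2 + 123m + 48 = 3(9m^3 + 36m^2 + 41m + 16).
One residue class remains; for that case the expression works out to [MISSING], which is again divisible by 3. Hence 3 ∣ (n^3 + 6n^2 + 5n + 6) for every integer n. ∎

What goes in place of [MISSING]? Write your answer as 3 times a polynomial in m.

3(9m^3 + 27m^2 + 20m + 6)

The residues treated are {0, 2}, so the missing case is n ≡ 1 (mod 3); write n = 3m+1.
Then (3m+1)^3 + 6(3m+1)^2 + 5(3m+1) + 6 = 27m^3 + 81m^2 + 60m + 18 = 3(9m^3 + 27m^2 + 20m + 6).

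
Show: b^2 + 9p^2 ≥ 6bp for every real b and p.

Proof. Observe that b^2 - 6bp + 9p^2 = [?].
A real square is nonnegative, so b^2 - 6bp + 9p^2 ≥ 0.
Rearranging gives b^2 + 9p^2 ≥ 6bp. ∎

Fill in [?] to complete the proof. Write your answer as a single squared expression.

b^2 - 6bp + 9p^2 is a perfect-square trinomial: the outer terms are (b)^2 and (3p)^2, and the cross term is -2·b·3p.
So b^2 - 6bp + 9p^2 = (b - 3p)^2 ≥ 0.

(b - 3p)^2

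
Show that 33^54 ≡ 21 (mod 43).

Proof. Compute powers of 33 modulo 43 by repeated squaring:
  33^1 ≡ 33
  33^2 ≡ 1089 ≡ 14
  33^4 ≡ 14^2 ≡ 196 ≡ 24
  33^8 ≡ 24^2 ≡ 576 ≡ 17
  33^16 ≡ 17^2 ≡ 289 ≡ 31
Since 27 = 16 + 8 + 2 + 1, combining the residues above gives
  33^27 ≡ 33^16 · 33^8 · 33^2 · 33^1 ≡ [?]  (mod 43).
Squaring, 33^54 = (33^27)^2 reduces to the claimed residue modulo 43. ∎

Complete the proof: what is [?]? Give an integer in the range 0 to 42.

Multiply the listed residues: 31 · 17 · 14 · 33 = 527 → 7378 → 243474.
Reducing modulo 43: 243474 = 5662·43 + 8, so 33^27 ≡ 8.

8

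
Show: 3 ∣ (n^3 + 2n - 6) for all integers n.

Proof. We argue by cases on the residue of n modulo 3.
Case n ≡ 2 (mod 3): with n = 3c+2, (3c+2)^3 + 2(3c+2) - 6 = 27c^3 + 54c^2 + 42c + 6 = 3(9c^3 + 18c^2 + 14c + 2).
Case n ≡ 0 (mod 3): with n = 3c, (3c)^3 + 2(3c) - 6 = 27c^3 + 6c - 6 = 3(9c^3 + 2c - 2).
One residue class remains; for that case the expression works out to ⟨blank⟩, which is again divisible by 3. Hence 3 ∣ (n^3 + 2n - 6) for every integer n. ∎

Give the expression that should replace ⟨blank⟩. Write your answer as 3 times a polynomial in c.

3(9c^3 + 9c^2 + 5c - 1)

The residues treated are {2, 0}, so the missing case is n ≡ 1 (mod 3); write n = 3c+1.
Then (3c+1)^3 + 2(3c+1) - 6 = 27c^3 + 27c^2 + 15c - 3 = 3(9c^3 + 9c^2 + 5c - 1).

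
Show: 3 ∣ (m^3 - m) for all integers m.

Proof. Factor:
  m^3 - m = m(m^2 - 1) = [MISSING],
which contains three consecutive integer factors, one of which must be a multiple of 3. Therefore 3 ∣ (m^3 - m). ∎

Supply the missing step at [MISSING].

m(m^2 - 1) = m(m - 1)(m + 1) = (m - 1)m(m + 1).
These three factors are consecutive integers, so their product is divisible by 3.

(m - 1)m(m + 1)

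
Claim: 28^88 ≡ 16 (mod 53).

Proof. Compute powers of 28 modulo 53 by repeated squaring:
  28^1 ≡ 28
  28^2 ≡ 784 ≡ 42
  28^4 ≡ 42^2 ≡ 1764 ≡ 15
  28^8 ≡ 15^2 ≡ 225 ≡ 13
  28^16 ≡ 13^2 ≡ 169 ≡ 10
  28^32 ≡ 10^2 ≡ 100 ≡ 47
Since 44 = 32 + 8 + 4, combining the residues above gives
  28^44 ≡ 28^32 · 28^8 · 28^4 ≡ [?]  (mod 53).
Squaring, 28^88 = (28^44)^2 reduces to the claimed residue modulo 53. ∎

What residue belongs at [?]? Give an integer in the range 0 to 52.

49

Multiply the listed residues: 47 · 13 · 15 = 611 → 9165.
Reducing modulo 53: 9165 = 172·53 + 49, so 28^44 ≡ 49.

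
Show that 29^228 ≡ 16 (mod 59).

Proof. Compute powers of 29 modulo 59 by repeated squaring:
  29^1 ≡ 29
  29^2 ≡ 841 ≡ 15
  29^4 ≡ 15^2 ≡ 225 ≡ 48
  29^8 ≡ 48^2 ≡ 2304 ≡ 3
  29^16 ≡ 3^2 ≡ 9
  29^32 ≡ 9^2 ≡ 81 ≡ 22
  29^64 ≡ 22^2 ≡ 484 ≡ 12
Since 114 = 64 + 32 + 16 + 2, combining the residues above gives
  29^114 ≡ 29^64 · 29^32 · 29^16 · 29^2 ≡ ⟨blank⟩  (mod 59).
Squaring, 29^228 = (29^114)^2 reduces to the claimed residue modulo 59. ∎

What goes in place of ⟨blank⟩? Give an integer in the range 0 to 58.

4

29^64 · 29^32 · 29^16 · 29^2 ≡ 12 · 22 · 9 · 15 = 35640.
35640 mod 59 = 4, so 29^114 ≡ 4 (mod 59).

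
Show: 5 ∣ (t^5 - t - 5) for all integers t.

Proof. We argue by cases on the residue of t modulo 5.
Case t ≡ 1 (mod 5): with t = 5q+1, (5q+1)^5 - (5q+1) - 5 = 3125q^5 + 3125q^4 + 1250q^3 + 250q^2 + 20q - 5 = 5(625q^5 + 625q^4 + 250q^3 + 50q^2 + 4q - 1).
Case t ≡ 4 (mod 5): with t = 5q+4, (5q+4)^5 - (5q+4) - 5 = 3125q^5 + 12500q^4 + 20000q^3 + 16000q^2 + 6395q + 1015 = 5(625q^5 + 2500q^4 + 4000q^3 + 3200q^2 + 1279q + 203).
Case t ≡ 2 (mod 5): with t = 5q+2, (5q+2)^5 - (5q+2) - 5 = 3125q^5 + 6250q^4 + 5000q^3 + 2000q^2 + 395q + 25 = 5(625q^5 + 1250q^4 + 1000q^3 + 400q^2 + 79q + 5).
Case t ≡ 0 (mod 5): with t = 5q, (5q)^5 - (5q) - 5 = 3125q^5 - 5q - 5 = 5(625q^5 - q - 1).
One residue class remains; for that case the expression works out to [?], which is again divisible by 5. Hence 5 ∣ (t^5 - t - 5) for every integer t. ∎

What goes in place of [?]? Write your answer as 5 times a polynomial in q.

The residues treated are {1, 4, 2, 0}, so the missing case is t ≡ 3 (mod 5); write t = 5q+3.
Then (5q+3)^5 - (5q+3) - 5 = 3125q^5 + 9375q^4 + 11250q^3 + 6750q^2 + 2020q + 235 = 5(625q^5 + 1875q^4 + 2250q^3 + 1350q^2 + 404q + 47).

5(625q^5 + 1875q^4 + 2250q^3 + 1350q^2 + 404q + 47)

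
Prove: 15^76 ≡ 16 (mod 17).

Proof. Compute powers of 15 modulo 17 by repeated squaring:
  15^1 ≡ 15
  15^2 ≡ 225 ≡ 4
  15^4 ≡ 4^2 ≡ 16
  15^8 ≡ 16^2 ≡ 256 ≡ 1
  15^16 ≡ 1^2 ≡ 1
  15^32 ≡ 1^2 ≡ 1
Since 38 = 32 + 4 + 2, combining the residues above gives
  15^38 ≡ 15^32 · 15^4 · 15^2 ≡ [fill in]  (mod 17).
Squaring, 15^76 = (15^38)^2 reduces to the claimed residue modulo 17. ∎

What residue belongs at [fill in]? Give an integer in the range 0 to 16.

13

15^32 · 15^4 · 15^2 ≡ 1 · 16 · 4 = 64.
64 mod 17 = 13, so 15^38 ≡ 13 (mod 17).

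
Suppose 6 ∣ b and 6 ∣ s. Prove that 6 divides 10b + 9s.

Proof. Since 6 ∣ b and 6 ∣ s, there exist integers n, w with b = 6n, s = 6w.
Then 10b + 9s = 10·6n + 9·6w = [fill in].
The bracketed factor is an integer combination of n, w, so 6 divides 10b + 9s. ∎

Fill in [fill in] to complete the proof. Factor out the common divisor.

Pull the common 6 out of every term: 10·6n + 9·6w = 6(10n + 9w).
10n + 9w is an integer, which exhibits the divisibility.

6(10n + 9w)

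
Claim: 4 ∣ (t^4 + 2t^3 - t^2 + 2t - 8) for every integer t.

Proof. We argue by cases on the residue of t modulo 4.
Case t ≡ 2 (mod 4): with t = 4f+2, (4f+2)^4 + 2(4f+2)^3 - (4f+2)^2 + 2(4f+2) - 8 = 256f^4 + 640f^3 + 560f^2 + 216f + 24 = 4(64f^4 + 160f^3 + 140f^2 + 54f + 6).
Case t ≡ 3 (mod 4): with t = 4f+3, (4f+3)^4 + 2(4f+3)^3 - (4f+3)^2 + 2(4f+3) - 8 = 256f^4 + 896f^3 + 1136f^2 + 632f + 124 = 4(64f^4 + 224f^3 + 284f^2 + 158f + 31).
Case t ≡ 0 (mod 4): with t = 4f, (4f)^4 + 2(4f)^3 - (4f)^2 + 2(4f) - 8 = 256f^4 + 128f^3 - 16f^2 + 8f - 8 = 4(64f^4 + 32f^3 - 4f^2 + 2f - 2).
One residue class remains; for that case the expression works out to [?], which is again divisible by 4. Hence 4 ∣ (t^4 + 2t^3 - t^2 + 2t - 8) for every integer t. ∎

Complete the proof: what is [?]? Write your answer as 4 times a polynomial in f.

4(64f^4 + 96f^3 + 44f^2 + 10f - 1)

The residues treated are {2, 3, 0}, so the missing case is t ≡ 1 (mod 4); write t = 4f+1.
Then (4f+1)^4 + 2(4f+1)^3 - (4f+1)^2 + 2(4f+1) - 8 = 256f^4 + 384f^3 + 176f^2 + 40f - 4 = 4(64f^4 + 96f^3 + 44f^2 + 10f - 1).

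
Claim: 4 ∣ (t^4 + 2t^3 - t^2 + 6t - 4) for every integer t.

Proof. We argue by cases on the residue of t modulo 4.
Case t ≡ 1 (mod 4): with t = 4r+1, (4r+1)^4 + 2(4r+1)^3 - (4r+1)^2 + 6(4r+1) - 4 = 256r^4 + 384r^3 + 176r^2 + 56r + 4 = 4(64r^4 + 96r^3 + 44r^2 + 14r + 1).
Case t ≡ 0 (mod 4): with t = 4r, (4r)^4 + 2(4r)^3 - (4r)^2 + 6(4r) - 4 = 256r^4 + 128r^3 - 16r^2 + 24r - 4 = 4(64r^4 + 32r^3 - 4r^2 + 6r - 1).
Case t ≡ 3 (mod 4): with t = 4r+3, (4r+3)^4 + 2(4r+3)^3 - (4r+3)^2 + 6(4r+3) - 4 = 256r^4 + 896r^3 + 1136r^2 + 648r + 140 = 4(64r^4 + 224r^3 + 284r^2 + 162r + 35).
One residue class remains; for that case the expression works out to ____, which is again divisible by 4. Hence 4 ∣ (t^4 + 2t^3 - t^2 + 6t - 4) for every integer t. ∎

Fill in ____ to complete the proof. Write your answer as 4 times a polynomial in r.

Only t ≡ 2 (mod 4) is unaccounted for. Put t = 4r+2:
(4r+2)^4 + 2(4r+2)^3 - (4r+2)^2 + 6(4r+2) - 4 expands to 256r^4 + 640r^3 + 560r^2 + 232r + 36,
and factoring out 4 leaves 4(64r^4 + 160r^3 + 140r^2 + 58r + 9).

4(64r^4 + 160r^3 + 140r^2 + 58r + 9)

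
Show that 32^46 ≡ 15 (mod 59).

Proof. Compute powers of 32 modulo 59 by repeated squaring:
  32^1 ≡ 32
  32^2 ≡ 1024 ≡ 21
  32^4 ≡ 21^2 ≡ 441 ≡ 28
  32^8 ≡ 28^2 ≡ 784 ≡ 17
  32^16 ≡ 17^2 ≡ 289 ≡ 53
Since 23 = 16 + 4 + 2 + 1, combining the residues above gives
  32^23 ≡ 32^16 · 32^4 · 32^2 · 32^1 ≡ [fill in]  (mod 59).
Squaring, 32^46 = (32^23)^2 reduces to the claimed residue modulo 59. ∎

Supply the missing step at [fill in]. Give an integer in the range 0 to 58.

32^16 · 32^4 · 32^2 · 32^1 ≡ 53 · 28 · 21 · 32 = 997248.
997248 mod 59 = 30, so 32^23 ≡ 30 (mod 59).

30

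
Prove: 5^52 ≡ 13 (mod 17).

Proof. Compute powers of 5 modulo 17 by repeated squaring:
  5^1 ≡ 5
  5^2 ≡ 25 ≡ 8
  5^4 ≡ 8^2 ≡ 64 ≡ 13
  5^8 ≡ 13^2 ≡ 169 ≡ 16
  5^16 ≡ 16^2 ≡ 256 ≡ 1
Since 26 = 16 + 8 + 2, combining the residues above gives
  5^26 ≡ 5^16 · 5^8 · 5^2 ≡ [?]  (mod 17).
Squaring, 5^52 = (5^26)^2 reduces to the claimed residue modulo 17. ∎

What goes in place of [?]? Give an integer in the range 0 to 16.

Multiply the listed residues: 1 · 16 · 8 = 16 → 128.
Reducing modulo 17: 128 = 7·17 + 9, so 5^26 ≡ 9.

9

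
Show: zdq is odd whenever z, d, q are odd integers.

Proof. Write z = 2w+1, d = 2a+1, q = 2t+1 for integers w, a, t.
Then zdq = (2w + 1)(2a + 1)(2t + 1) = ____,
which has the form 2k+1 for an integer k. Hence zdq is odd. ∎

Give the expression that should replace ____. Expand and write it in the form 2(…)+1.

2(4atw + 2at + 2aw + a + 2tw + t + w) + 1

Expanding: (2w + 1)(2a + 1)(2t + 1) = 8atw + 4at + 4aw + 2a + 4tw + 2t + 2w + 1.
Every term except the constant is even, so this is 2(4atw + 2at + 2aw + a + 2tw + t + w) + 1,
and 4atw + 2at + 2aw + a + 2tw + t + w ∈ ℤ gives the required form.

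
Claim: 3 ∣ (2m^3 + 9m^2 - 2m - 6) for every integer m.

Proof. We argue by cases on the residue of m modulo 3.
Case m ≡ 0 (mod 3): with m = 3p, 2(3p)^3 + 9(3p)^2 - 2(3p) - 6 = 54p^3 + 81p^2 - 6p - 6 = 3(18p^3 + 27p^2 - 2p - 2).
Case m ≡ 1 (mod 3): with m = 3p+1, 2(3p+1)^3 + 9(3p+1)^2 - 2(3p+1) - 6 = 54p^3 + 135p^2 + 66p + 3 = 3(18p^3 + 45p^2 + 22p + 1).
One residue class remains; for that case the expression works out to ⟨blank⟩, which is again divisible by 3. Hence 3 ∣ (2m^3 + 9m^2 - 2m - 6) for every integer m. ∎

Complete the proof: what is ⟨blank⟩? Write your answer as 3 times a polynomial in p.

3(18p^3 + 63p^2 + 58p + 14)

The residues treated are {0, 1}, so the missing case is m ≡ 2 (mod 3); write m = 3p+2.
Then 2(3p+2)^3 + 9(3p+2)^2 - 2(3p+2) - 6 = 54p^3 + 189p^2 + 174p + 42 = 3(18p^3 + 63p^2 + 58p + 14).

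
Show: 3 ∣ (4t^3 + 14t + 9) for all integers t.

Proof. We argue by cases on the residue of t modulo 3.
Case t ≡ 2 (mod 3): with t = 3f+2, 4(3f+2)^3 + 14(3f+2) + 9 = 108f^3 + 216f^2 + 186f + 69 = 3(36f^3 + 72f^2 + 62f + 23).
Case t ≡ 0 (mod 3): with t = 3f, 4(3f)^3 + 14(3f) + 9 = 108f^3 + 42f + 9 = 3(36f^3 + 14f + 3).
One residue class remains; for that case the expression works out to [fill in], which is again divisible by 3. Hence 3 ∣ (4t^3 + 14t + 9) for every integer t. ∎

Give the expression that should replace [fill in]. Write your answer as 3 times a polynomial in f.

3(36f^3 + 36f^2 + 26f + 9)

The residues treated are {2, 0}, so the missing case is t ≡ 1 (mod 3); write t = 3f+1.
Then 4(3f+1)^3 + 14(3f+1) + 9 = 108f^3 + 108f^2 + 78f + 27 = 3(36f^3 + 36f^2 + 26f + 9).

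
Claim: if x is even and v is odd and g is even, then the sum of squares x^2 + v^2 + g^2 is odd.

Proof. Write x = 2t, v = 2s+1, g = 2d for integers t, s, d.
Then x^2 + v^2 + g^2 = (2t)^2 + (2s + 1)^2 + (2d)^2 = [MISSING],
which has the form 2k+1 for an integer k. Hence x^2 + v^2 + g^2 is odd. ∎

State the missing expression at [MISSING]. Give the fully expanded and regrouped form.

2(2d^2 + 2s^2 + 2s + 2t^2) + 1

Expanding: (2t)^2 + (2s + 1)^2 + (2d)^2 = 4d^2 + 4s^2 + 4s + 4t^2 + 1.
Every term except the constant is even, so this is 2(2d^2 + 2s^2 + 2s + 2t^2) + 1,
and 2d^2 + 2s^2 + 2s + 2t^2 ∈ ℤ gives the required form.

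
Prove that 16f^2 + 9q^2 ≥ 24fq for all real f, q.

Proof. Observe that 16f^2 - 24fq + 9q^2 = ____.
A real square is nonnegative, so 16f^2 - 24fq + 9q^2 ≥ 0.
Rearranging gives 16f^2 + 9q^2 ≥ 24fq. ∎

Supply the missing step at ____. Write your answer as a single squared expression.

(4f - 3q)^2

16f^2 - 24fq + 9q^2 is a perfect-square trinomial: the outer terms are (4f)^2 and (3q)^2, and the cross term is -2·4f·3q.
So 16f^2 - 24fq + 9q^2 = (4f - 3q)^2 ≥ 0.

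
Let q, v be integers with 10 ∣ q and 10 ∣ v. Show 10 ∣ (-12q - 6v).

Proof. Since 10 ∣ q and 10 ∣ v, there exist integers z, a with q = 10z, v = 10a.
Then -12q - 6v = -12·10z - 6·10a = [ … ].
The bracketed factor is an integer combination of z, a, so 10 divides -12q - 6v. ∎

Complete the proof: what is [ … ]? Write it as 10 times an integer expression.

Pull the common 10 out of every term: -12·10z - 6·10a = 10(-6a - 12z).
-6a - 12z is an integer, which exhibits the divisibility.

10(-6a - 12z)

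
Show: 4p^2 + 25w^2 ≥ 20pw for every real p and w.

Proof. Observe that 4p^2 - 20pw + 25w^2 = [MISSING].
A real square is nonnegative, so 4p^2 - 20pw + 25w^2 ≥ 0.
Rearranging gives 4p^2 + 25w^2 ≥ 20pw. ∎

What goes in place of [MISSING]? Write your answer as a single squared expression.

The leading and trailing coefficients are 2^2 and 5^2, and 20 = 2·2·5, so the trinomial is (2p - 5w)^2.
Hence 4p^2 - 20pw + 25w^2 ≥ 0.

(2p - 5w)^2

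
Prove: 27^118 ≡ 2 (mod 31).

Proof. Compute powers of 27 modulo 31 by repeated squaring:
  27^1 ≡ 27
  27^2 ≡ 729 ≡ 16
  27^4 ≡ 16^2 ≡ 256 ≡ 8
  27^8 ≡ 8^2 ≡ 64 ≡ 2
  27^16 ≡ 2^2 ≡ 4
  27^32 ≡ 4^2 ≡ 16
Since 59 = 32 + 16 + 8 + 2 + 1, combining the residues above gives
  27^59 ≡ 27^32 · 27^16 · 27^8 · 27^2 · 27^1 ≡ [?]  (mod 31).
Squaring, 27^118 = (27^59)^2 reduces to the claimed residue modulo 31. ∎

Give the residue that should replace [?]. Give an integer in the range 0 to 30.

27^32 · 27^16 · 27^8 · 27^2 · 27^1 ≡ 16 · 4 · 2 · 16 · 27 = 55296.
55296 mod 31 = 23, so 27^59 ≡ 23 (mod 31).

23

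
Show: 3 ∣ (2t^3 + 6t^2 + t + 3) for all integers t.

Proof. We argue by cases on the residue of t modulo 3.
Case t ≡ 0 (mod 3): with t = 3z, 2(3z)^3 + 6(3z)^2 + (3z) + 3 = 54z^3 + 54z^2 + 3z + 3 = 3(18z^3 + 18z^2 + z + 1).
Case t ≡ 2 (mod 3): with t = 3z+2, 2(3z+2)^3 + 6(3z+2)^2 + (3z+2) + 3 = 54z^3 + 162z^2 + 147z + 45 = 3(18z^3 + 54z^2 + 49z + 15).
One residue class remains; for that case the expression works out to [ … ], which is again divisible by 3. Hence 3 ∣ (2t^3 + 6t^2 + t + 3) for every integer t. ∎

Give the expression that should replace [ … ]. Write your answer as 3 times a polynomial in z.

Only t ≡ 1 (mod 3) is unaccounted for. Put t = 3z+1:
2(3z+1)^3 + 6(3z+1)^2 + (3z+1) + 3 expands to 54z^3 + 108z^2 + 57z + 12,
and factoring out 3 leaves 3(18z^3 + 36z^2 + 19z + 4).

3(18z^3 + 36z^2 + 19z + 4)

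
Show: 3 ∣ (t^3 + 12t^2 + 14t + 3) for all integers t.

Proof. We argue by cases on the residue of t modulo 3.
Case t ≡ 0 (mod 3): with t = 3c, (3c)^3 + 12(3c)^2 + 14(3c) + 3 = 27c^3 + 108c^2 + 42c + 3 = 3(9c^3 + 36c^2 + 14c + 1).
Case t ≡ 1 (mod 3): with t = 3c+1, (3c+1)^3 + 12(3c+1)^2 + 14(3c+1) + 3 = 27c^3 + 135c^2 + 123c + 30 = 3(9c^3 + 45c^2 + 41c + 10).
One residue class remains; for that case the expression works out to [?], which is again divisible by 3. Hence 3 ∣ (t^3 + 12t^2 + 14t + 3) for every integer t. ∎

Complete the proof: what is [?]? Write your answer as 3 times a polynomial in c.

3(9c^3 + 54c^2 + 74c + 29)

Only t ≡ 2 (mod 3) is unaccounted for. Put t = 3c+2:
(3c+2)^3 + 12(3c+2)^2 + 14(3c+2) + 3 expands to 27c^3 + 162c^2 + 222c + 87,
and factoring out 3 leaves 3(9c^3 + 54c^2 + 74c + 29).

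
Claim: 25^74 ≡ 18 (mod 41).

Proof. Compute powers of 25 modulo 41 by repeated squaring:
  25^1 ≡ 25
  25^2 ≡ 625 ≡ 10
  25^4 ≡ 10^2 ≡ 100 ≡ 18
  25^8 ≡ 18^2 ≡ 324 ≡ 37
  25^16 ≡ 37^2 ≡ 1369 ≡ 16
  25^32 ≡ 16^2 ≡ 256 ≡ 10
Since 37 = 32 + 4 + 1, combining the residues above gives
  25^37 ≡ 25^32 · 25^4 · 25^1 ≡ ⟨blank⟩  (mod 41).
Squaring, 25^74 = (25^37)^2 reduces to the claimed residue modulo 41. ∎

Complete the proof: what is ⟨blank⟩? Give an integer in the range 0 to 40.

31

25^32 · 25^4 · 25^1 ≡ 10 · 18 · 25 = 4500.
4500 mod 41 = 31, so 25^37 ≡ 31 (mod 41).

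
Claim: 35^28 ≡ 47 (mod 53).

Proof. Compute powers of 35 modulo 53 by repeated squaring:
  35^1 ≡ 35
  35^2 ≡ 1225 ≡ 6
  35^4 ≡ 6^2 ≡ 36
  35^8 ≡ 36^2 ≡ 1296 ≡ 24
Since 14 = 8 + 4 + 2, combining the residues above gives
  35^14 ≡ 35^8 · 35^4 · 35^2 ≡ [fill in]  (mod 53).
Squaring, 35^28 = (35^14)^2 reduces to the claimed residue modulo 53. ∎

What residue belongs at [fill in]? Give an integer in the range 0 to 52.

35^8 · 35^4 · 35^2 ≡ 24 · 36 · 6 = 5184.
5184 mod 53 = 43, so 35^14 ≡ 43 (mod 53).

43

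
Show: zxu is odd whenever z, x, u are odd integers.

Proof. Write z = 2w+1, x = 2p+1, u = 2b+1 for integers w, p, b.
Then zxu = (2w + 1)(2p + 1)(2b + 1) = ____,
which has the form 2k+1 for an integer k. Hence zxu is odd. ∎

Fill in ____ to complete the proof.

Expanding: (2w + 1)(2p + 1)(2b + 1) = 8bpw + 4bp + 4bw + 2b + 4pw + 2p + 2w + 1.
Every term except the constant is even, so this is 2(4bpw + 2bp + 2bw + b + 2pw + p + w) + 1,
and 4bpw + 2bp + 2bw + b + 2pw + p + w ∈ ℤ gives the required form.

2(4bpw + 2bp + 2bw + b + 2pw + p + w) + 1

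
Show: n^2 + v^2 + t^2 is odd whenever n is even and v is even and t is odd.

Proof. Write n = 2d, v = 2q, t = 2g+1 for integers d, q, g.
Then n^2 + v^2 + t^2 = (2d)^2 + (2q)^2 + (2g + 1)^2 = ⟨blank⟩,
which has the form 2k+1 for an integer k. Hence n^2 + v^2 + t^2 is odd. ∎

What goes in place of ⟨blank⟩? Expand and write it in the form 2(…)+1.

Expanding: (2d)^2 + (2q)^2 + (2g + 1)^2 = 4d^2 + 4g^2 + 4g + 4q^2 + 1.
Every term except the constant is even, so this is 2(2d^2 + 2g^2 + 2g + 2q^2) + 1,
and 2d^2 + 2g^2 + 2g + 2q^2 ∈ ℤ gives the required form.

2(2d^2 + 2g^2 + 2g + 2q^2) + 1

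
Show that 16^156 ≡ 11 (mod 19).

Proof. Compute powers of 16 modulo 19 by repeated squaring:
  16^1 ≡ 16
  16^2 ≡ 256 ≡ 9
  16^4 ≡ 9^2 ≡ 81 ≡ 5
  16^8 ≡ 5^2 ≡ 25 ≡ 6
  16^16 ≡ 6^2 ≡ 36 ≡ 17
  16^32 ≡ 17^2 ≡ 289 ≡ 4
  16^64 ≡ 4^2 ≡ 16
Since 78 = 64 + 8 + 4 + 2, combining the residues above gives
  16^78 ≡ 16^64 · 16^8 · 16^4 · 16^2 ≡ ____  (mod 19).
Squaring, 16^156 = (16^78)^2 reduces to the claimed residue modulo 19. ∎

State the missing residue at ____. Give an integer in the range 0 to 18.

7

16^64 · 16^8 · 16^4 · 16^2 ≡ 16 · 6 · 5 · 9 = 4320.
4320 mod 19 = 7, so 16^78 ≡ 7 (mod 19).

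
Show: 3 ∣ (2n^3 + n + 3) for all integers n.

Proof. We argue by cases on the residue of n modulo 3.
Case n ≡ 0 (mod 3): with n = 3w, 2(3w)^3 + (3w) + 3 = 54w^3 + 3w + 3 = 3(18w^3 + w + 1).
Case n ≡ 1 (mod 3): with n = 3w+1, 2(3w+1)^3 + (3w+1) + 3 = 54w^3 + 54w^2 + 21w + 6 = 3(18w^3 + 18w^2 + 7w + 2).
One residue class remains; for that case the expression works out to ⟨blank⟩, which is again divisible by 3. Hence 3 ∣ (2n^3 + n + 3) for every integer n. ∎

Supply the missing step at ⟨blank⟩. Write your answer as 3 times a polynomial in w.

The residues treated are {0, 1}, so the missing case is n ≡ 2 (mod 3); write n = 3w+2.
Then 2(3w+2)^3 + (3w+2) + 3 = 54w^3 + 108w^2 + 75w + 21 = 3(18w^3 + 36w^2 + 25w + 7).

3(18w^3 + 36w^2 + 25w + 7)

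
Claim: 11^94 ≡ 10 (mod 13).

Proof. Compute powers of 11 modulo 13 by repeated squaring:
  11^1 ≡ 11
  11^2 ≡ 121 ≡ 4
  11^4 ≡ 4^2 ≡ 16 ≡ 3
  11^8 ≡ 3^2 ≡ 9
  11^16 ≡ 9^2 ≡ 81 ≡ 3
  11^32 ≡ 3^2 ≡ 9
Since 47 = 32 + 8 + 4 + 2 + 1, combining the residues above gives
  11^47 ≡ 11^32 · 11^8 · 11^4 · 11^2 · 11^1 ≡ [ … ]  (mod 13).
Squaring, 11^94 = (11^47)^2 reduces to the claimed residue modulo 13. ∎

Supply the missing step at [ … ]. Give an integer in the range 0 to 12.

6

11^32 · 11^8 · 11^4 · 11^2 · 11^1 ≡ 9 · 9 · 3 · 4 · 11 = 10692.
10692 mod 13 = 6, so 11^47 ≡ 6 (mod 13).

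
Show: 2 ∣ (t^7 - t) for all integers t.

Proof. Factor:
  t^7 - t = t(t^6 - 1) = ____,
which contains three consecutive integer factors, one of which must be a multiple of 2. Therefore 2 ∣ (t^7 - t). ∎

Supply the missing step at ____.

t^6 - 1 = (t^2 - 1)(t^4 + t^2 + 1), and t^2 - 1 = (t-1)(t+1).
So t(t^6 - 1) = (t - 1)t(t + 1)(t^4 + t^2 + 1).

(t - 1)t(t + 1)(t^4 + t^2 + 1)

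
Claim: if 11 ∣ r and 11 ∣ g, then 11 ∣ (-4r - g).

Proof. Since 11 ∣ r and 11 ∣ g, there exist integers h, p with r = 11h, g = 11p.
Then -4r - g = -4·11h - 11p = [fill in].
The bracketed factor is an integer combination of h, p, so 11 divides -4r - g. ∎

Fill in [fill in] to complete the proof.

Each term has a factor of 11: -4·11h - 11p = 11·(-4h - p).
Since -4h - p is an integer, 11 ∣ (-4r - g).

11(-4h - p)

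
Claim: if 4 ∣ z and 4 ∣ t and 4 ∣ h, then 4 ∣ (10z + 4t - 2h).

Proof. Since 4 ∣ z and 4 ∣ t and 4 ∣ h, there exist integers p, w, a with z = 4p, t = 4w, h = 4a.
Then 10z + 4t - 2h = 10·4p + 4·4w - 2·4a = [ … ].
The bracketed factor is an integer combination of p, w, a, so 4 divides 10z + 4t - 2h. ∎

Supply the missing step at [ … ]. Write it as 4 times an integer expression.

Each term has a factor of 4: 10·4p + 4·4w - 2·4a = 4·(-2a + 10p + 4w).
Since -2a + 10p + 4w is an integer, 4 ∣ (10z + 4t - 2h).

4(-2a + 10p + 4w)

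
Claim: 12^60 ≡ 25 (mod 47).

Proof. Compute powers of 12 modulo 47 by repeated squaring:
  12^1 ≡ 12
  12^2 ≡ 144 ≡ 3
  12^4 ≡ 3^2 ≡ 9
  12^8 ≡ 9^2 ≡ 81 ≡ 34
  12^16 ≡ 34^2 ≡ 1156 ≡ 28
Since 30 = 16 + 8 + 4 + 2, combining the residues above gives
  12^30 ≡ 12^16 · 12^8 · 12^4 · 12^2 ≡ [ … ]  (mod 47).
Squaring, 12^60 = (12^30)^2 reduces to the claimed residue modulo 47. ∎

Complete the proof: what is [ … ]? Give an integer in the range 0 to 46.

42

12^16 · 12^8 · 12^4 · 12^2 ≡ 28 · 34 · 9 · 3 = 25704.
25704 mod 47 = 42, so 12^30 ≡ 42 (mod 47).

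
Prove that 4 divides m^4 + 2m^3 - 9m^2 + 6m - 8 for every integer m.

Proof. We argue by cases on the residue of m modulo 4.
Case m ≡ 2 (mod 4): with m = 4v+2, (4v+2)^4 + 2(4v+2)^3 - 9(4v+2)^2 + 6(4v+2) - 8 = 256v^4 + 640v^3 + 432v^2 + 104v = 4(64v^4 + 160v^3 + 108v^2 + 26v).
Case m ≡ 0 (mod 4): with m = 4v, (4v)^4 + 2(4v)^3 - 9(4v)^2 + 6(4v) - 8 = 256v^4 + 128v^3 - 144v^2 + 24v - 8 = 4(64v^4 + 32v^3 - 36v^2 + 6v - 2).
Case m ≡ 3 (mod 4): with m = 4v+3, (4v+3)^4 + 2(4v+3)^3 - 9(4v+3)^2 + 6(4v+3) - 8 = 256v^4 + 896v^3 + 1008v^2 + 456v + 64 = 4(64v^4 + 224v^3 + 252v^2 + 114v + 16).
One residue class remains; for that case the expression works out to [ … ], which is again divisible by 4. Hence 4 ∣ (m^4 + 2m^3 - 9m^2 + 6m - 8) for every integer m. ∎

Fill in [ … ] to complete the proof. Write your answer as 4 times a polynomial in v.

4(64v^4 + 96v^3 + 12v^2 - 2v - 2)

The residues treated are {2, 0, 3}, so the missing case is m ≡ 1 (mod 4); write m = 4v+1.
Then (4v+1)^4 + 2(4v+1)^3 - 9(4v+1)^2 + 6(4v+1) - 8 = 256v^4 + 384v^3 + 48v^2 - 8v - 8 = 4(64v^4 + 96v^3 + 12v^2 - 2v - 2).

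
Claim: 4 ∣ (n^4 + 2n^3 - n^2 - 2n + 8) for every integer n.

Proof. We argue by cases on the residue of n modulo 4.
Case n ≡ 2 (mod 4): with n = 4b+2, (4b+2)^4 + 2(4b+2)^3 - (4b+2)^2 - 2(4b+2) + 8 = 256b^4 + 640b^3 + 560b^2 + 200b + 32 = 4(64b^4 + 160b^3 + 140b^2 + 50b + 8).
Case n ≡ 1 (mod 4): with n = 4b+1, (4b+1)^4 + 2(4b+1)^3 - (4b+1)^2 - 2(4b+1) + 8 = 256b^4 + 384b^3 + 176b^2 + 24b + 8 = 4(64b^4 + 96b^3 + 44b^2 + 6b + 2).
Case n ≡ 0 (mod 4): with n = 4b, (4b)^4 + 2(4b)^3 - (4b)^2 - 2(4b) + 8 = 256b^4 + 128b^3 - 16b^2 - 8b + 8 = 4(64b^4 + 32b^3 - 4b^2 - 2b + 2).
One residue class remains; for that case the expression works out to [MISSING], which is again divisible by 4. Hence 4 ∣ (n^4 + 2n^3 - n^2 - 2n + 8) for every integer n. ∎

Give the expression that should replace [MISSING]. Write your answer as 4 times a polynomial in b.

4(64b^4 + 224b^3 + 284b^2 + 154b + 32)

Only n ≡ 3 (mod 4) is unaccounted for. Put n = 4b+3:
(4b+3)^4 + 2(4b+3)^3 - (4b+3)^2 - 2(4b+3) + 8 expands to 256b^4 + 896b^3 + 1136b^2 + 616b + 128,
and factoring out 4 leaves 4(64b^4 + 224b^3 + 284b^2 + 154b + 32).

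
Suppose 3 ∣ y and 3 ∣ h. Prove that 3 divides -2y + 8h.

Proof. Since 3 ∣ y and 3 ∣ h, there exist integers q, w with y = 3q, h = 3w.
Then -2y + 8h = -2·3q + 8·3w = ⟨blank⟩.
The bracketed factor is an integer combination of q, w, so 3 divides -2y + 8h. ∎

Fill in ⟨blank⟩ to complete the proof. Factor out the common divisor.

Each term has a factor of 3: -2·3q + 8·3w = 3·(-2q + 8w).
Since -2q + 8w is an integer, 3 ∣ (-2y + 8h).

3(-2q + 8w)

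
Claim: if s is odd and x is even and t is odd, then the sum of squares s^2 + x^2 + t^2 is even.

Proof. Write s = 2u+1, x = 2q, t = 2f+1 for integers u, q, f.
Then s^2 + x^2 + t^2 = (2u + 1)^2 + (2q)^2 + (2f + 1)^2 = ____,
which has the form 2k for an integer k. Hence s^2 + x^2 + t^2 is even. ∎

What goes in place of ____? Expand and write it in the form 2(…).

2(2f^2 + 2f + 2q^2 + 2u^2 + 2u + 1)

(2u + 1)^2 + (2q)^2 + (2f + 1)^2 = 4f^2 + 4f + 4q^2 + 4u^2 + 4u + 2
= 2(2f^2 + 2f + 2q^2 + 2u^2 + 2u + 1).
Since 2f^2 + 2f + 2q^2 + 2u^2 + 2u + 1 is an integer, the sum of squares is of the form 2k for an integer k.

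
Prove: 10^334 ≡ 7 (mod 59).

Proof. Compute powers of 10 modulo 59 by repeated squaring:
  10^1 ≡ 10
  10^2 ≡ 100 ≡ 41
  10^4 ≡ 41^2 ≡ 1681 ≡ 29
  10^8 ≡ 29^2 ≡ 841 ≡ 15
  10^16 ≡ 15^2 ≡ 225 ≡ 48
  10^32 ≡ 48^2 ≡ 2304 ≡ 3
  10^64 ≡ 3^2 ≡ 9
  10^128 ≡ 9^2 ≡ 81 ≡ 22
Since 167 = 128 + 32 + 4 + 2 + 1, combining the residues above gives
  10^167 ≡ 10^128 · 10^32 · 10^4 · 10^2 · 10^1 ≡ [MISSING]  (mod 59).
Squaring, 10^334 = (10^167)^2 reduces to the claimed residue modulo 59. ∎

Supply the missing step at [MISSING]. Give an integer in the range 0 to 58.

40

10^128 · 10^32 · 10^4 · 10^2 · 10^1 ≡ 22 · 3 · 29 · 41 · 10 = 784740.
784740 mod 59 = 40, so 10^167 ≡ 40 (mod 59).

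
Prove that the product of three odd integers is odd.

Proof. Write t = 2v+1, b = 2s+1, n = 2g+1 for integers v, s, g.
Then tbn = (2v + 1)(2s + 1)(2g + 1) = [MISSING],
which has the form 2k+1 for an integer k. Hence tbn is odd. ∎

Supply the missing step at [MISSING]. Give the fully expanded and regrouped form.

2(4gsv + 2gs + 2gv + g + 2sv + s + v) + 1

Expanding: (2v + 1)(2s + 1)(2g + 1) = 8gsv + 4gs + 4gv + 2g + 4sv + 2s + 2v + 1.
Every term except the constant is even, so this is 2(4gsv + 2gs + 2gv + g + 2sv + s + v) + 1,
and 4gsv + 2gs + 2gv + g + 2sv + s + v ∈ ℤ gives the required form.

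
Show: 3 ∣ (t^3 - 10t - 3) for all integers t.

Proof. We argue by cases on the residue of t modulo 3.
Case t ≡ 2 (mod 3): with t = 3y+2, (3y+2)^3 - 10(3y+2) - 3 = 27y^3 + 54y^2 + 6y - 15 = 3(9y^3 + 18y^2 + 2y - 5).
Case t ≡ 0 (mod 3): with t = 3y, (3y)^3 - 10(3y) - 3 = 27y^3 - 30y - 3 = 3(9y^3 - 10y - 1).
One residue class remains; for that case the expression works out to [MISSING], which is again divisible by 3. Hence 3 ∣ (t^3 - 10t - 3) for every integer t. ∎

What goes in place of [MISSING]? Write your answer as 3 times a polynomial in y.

The residues treated are {2, 0}, so the missing case is t ≡ 1 (mod 3); write t = 3y+1.
Then (3y+1)^3 - 10(3y+1) - 3 = 27y^3 + 27y^2 - 21y - 12 = 3(9y^3 + 9y^2 - 7y - 4).

3(9y^3 + 9y^2 - 7y - 4)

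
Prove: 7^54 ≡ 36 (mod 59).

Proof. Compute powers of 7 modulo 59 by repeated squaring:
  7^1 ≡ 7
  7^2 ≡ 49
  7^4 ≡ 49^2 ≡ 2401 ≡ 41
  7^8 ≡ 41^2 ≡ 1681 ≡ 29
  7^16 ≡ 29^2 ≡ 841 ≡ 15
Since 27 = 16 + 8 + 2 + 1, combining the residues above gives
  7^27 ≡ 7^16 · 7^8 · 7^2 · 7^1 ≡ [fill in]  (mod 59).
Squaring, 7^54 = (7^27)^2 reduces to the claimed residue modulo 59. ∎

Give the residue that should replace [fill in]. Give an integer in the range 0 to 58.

7^16 · 7^8 · 7^2 · 7^1 ≡ 15 · 29 · 49 · 7 = 149205.
149205 mod 59 = 53, so 7^27 ≡ 53 (mod 59).

53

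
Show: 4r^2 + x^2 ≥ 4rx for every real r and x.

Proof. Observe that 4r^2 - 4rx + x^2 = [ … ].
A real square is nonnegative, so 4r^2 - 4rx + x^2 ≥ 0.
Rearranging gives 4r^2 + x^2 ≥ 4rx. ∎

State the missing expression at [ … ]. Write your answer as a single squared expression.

4r^2 - 4rx + x^2 is a perfect-square trinomial: the outer terms are (2r)^2 and (x)^2, and the cross term is -2·2r·x.
So 4r^2 - 4rx + x^2 = (2r - x)^2 ≥ 0.

(2r - x)^2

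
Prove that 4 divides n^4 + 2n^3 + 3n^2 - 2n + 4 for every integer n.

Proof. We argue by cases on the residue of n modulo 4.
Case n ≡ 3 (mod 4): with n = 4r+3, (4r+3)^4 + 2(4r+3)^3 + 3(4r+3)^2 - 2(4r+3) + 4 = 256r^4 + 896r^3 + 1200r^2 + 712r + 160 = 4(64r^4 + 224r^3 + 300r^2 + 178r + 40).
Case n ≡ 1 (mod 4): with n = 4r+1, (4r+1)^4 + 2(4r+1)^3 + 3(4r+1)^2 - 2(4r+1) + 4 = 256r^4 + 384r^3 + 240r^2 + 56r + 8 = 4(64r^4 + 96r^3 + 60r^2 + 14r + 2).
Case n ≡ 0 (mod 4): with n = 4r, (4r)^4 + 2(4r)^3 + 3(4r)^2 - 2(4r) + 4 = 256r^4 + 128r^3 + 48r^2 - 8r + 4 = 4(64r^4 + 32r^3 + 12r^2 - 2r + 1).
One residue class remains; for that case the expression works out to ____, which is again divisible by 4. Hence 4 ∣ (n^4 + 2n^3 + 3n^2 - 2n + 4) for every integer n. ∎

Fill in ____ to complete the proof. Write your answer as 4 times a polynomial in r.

Only n ≡ 2 (mod 4) is unaccounted for. Put n = 4r+2:
(4r+2)^4 + 2(4r+2)^3 + 3(4r+2)^2 - 2(4r+2) + 4 expands to 256r^4 + 640r^3 + 624r^2 + 264r + 44,
and factoring out 4 leaves 4(64r^4 + 160r^3 + 156r^2 + 66r + 11).

4(64r^4 + 160r^3 + 156r^2 + 66r + 11)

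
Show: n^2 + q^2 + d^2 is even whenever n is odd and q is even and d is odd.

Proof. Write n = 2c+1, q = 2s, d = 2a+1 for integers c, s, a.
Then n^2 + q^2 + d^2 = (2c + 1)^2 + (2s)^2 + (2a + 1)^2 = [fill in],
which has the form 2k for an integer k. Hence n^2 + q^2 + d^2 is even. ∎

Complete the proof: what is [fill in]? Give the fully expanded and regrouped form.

2(2a^2 + 2a + 2c^2 + 2c + 2s^2 + 1)

(2c + 1)^2 + (2s)^2 + (2a + 1)^2 = 4a^2 + 4a + 4c^2 + 4c + 4s^2 + 2
= 2(2a^2 + 2a + 2c^2 + 2c + 2s^2 + 1).
Since 2a^2 + 2a + 2c^2 + 2c + 2s^2 + 1 is an integer, the sum of squares is of the form 2k for an integer k.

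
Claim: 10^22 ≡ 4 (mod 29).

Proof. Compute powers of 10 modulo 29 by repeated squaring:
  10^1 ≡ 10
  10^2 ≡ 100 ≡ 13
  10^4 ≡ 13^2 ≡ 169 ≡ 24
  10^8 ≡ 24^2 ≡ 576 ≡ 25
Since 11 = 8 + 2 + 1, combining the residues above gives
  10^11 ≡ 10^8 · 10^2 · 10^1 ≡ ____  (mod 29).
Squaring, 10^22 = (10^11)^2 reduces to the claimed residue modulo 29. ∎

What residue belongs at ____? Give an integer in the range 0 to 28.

2

10^8 · 10^2 · 10^1 ≡ 25 · 13 · 10 = 3250.
3250 mod 29 = 2, so 10^11 ≡ 2 (mod 29).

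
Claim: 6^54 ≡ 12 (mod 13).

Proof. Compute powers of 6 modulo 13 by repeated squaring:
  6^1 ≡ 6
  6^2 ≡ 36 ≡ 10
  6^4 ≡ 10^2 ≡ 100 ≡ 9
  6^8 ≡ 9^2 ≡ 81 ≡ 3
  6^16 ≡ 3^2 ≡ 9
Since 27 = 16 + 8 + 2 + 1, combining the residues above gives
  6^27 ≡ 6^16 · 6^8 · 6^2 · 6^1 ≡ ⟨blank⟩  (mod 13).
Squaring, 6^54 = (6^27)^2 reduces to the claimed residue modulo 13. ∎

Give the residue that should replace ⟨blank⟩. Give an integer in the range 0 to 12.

Multiply the listed residues: 9 · 3 · 10 · 6 = 27 → 270 → 1620.
Reducing modulo 13: 1620 = 124·13 + 8, so 6^27 ≡ 8.

8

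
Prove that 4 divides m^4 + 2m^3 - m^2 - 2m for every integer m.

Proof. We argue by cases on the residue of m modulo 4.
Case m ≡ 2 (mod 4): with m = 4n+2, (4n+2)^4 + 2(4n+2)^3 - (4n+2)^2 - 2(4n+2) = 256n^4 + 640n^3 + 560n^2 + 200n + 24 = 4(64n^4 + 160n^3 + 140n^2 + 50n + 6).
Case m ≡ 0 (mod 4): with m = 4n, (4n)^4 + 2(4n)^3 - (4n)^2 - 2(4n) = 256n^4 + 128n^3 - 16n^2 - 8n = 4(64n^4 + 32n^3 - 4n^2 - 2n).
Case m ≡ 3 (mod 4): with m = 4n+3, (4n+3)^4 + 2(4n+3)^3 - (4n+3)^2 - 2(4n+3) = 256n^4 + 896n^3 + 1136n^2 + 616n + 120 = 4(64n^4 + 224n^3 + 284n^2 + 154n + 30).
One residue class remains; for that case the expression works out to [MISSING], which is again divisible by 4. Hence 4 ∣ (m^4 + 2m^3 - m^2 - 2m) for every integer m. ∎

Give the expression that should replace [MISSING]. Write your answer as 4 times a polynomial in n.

4(64n^4 + 96n^3 + 44n^2 + 6n)

The residues treated are {2, 0, 3}, so the missing case is m ≡ 1 (mod 4); write m = 4n+1.
Then (4n+1)^4 + 2(4n+1)^3 - (4n+1)^2 - 2(4n+1) = 256n^4 + 384n^3 + 176n^2 + 24n = 4(64n^4 + 96n^3 + 44n^2 + 6n).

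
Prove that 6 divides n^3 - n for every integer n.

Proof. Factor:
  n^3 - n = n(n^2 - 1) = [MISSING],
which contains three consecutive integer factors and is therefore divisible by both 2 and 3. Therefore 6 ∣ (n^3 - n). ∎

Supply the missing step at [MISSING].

n(n^2 - 1) = n(n - 1)(n + 1) = (n - 1)n(n + 1).
These three factors are consecutive integers, so their product is divisible by 6.

(n - 1)n(n + 1)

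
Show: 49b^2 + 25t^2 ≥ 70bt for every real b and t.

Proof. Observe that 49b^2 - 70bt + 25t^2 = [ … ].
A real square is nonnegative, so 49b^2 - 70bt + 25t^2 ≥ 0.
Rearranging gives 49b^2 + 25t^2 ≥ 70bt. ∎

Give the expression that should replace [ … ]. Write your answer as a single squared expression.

The leading and trailing coefficients are 7^2 and 5^2, and 70 = 2·7·5, so the trinomial is (7b - 5t)^2.
Hence 49b^2 - 70bt + 25t^2 ≥ 0.

(7b - 5t)^2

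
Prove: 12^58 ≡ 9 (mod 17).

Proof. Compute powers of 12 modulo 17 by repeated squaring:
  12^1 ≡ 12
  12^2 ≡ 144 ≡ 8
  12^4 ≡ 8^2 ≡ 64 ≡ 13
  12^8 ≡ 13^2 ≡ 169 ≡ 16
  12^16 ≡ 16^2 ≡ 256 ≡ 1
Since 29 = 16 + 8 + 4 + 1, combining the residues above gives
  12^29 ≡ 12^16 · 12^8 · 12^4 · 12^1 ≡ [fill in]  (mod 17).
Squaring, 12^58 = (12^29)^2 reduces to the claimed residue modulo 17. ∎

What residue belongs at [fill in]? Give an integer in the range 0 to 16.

14

Multiply the listed residues: 1 · 16 · 13 · 12 = 16 → 208 → 2496.
Reducing modulo 17: 2496 = 146·17 + 14, so 12^29 ≡ 14.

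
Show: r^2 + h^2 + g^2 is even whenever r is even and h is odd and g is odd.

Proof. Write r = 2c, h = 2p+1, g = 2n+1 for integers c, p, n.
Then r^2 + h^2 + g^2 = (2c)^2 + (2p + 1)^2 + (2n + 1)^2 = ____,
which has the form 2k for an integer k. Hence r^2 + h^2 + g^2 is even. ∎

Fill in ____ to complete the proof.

2(2c^2 + 2n^2 + 2n + 2p^2 + 2p + 1)

Expanding: (2c)^2 + (2p + 1)^2 + (2n + 1)^2 = 4c^2 + 4n^2 + 4n + 4p^2 + 4p + 2.
Every term is even; pulling out the factor of 2 gives 2(2c^2 + 2n^2 + 2n + 2p^2 + 2p + 1).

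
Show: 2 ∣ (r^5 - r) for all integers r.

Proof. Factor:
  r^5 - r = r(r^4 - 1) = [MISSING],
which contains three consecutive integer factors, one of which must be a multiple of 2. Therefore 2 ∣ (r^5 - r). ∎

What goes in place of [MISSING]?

r^4 - 1 = (r^2 - 1)(r^2 + 1), and r^2 - 1 = (r-1)(r+1).
So r(r^4 - 1) = (r - 1)r(r + 1)(r^2 + 1).

(r - 1)r(r + 1)(r^2 + 1)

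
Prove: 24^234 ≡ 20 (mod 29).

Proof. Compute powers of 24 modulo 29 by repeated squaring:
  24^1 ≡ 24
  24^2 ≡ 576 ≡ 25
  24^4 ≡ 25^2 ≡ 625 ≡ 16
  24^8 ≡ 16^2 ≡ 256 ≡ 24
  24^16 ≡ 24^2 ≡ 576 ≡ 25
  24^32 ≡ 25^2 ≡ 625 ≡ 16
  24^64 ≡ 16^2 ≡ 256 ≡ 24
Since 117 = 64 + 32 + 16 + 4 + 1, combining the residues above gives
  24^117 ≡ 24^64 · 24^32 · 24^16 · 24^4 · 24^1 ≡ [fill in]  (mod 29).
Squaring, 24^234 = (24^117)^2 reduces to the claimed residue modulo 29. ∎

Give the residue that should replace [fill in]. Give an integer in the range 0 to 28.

24^64 · 24^32 · 24^16 · 24^4 · 24^1 ≡ 24 · 16 · 25 · 16 · 24 = 3686400.
3686400 mod 29 = 7, so 24^117 ≡ 7 (mod 29).

7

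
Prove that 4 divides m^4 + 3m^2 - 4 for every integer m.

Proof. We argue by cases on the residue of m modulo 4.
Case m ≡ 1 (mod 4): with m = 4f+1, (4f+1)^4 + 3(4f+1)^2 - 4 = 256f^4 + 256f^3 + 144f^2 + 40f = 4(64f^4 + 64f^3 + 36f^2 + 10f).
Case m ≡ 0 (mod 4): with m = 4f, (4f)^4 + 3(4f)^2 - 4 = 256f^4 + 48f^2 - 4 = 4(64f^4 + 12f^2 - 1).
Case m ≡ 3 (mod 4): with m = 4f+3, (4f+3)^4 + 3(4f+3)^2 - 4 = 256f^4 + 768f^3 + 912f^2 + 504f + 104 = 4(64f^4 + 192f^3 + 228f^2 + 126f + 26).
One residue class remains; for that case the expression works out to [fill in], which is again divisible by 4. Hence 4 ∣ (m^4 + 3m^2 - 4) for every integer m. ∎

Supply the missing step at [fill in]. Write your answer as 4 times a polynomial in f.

The residues treated are {1, 0, 3}, so the missing case is m ≡ 2 (mod 4); write m = 4f+2.
Then (4f+2)^4 + 3(4f+2)^2 - 4 = 256f^4 + 512f^3 + 432f^2 + 176f + 24 = 4(64f^4 + 128f^3 + 108f^2 + 44f + 6).

4(64f^4 + 128f^3 + 108f^2 + 44f + 6)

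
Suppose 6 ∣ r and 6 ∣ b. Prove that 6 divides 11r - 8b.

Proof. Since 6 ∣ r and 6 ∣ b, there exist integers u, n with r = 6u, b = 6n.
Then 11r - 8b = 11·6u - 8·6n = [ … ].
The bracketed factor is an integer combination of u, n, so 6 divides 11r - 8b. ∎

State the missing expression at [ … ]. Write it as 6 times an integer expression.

Pull the common 6 out of every term: 11·6u - 8·6n = 6(-8n + 11u).
-8n + 11u is an integer, which exhibits the divisibility.

6(-8n + 11u)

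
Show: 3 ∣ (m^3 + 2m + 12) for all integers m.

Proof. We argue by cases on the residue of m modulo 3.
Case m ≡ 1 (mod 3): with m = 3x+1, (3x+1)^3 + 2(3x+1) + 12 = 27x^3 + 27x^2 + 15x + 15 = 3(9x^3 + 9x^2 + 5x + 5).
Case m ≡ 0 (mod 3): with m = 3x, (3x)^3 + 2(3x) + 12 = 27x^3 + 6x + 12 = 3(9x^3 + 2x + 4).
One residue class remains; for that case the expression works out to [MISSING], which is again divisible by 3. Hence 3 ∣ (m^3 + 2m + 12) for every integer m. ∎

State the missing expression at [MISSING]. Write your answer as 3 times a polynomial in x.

3(9x^3 + 18x^2 + 14x + 8)

Only m ≡ 2 (mod 3) is unaccounted for. Put m = 3x+2:
(3x+2)^3 + 2(3x+2) + 12 expands to 27x^3 + 54x^2 + 42x + 24,
and factoring out 3 leaves 3(9x^3 + 18x^2 + 14x + 8).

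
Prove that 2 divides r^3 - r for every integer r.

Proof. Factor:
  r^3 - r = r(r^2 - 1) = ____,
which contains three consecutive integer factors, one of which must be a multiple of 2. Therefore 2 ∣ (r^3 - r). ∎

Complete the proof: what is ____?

(r - 1)r(r + 1)

r(r^2 - 1) = r(r - 1)(r + 1) = (r - 1)r(r + 1).
These three factors are consecutive integers, so their product is divisible by 2.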